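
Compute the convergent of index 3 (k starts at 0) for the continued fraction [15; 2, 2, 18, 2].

1417/92

Using pₖ = aₖpₖ₋₁ + pₖ₋₂, qₖ = aₖqₖ₋₁ + qₖ₋₂ (with p₋₁=1, p₋₂=0, q₋₁=0, q₋₂=1):
  k=0: a=15, p=15, q=1
  k=1: a=2, p=31, q=2
  k=2: a=2, p=77, q=5
  k=3: a=18, p=1417, q=92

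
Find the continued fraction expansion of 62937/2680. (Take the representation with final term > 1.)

[23; 2, 15, 12, 3, 2]

62937 = 23*2680 + 1297
2680 = 2*1297 + 86
1297 = 15*86 + 7
86 = 12*7 + 2
7 = 3*2 + 1
2 = 2*1 + 0  (stop)
So 62937/2680 = [23; 2, 15, 12, 3, 2].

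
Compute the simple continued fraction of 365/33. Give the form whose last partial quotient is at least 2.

[11; 16, 2]

365 = 11*33 + 2
33 = 16*2 + 1
2 = 2*1 + 0  (stop)
So 365/33 = [11; 16, 2].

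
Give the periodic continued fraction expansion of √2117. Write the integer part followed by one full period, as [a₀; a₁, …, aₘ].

[46; 92]

a₀ = ⌊√2117⌋ = 46.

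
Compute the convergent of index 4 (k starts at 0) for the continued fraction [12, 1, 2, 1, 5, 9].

Using pₖ = aₖpₖ₋₁ + pₖ₋₂, qₖ = aₖqₖ₋₁ + qₖ₋₂ (with p₋₁=1, p₋₂=0, q₋₁=0, q₋₂=1):
  k=0: a=12, p=12, q=1
  k=1: a=1, p=13, q=1
  k=2: a=2, p=38, q=3
  k=3: a=1, p=51, q=4
  k=4: a=5, p=293, q=23

293/23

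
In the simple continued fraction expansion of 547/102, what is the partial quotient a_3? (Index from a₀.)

3

547 = 5·102 + 37   →  a_0 = 5
102 = 2·37 + 28   →  a_1 = 2
37 = 1·28 + 9   →  a_2 = 1
28 = 3·9 + 1   →  a_3 = 3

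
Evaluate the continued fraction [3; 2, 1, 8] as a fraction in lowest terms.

Using pₖ = aₖpₖ₋₁ + pₖ₋₂ and qₖ = aₖqₖ₋₁ + qₖ₋₂:
  k=0: a=3, p=3, q=1
  k=1: a=2, p=7, q=2
  k=2: a=1, p=10, q=3
  k=3: a=8, p=87, q=26

87/26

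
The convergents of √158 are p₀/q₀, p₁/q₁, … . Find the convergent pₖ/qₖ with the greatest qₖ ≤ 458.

√158 = [12; 1, 1, 3, 12, 3, 1, 1, 24, …] (period length 8).
Convergents:
  p_0/q_0 = 12/1
  p_1/q_1 = 13/1
  p_2/q_2 = 25/2
  p_3/q_3 = 88/7
  p_4/q_4 = 1081/86
  p_5/q_5 = 3331/265
  p_6/q_6 = 4412/351
  p_7/q_7 = 7743/616
q_6 = 351 ≤ 458 < 616 = q_7, so the answer is 4412/351.

4412/351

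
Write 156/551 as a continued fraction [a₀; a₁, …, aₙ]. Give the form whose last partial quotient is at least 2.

156 = 0·551 + 156
551 = 3·156 + 83
156 = 1·83 + 73
83 = 1·73 + 10
73 = 7·10 + 3
10 = 3·3 + 1
3 = 3·1 + 0  (stop)
So 156/551 = [0; 3, 1, 1, 7, 3, 3].

[0; 3, 1, 1, 7, 3, 3]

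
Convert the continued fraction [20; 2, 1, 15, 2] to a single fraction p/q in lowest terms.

1973/97

Using pₖ = aₖpₖ₋₁ + pₖ₋₂ and qₖ = aₖqₖ₋₁ + qₖ₋₂:
  k=0: a=20, p=20, q=1
  k=1: a=2, p=41, q=2
  k=2: a=1, p=61, q=3
  k=3: a=15, p=956, q=47
  k=4: a=2, p=1973, q=97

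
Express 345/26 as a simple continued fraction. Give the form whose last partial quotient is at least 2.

345 = 13·26 + 7
26 = 3·7 + 5
7 = 1·5 + 2
5 = 2·2 + 1
2 = 2·1 + 0  (stop)
So 345/26 = [13; 3, 1, 2, 2].

[13; 3, 1, 2, 2]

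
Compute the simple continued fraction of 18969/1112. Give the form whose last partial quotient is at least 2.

18969 = 17*1112 + 65
1112 = 17*65 + 7
65 = 9*7 + 2
7 = 3*2 + 1
2 = 2*1 + 0  (stop)
So 18969/1112 = [17; 17, 9, 3, 2].

[17; 17, 9, 3, 2]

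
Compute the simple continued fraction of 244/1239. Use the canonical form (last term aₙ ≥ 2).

[0; 5, 12, 1, 5, 3]

244 = 0×1239 + 244
1239 = 5×244 + 19
244 = 12×19 + 16
19 = 1×16 + 3
16 = 5×3 + 1
3 = 3×1 + 0  (stop)
So 244/1239 = [0; 5, 12, 1, 5, 3].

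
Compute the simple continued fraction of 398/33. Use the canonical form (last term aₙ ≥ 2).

[12; 16, 2]

398 = 12·33 + 2
33 = 16·2 + 1
2 = 2·1 + 0  (stop)
So 398/33 = [12; 16, 2].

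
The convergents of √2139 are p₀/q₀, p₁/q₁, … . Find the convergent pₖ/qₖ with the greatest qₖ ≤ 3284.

68449/1480

√2139 = [46; 4, 92, …] (period length 2).
Convergents:
  p_0/q_0 = 46/1
  p_1/q_1 = 185/4
  p_2/q_2 = 17066/369
  p_3/q_3 = 68449/1480
  p_4/q_4 = 6314374/136529
q_3 = 1480 ≤ 3284 < 136529 = q_4, so the answer is 68449/1480.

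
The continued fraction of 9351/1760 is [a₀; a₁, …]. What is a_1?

3

9351 = 5·1760 + 551   →  a_0 = 5
1760 = 3·551 + 107   →  a_1 = 3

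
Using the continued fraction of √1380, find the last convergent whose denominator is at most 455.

√1380 = [37; 6, 1, 2, 1, 6, 74, …] (period length 6).
Convergents:
  p_0/q_0 = 37/1
  p_1/q_1 = 223/6
  p_2/q_2 = 260/7
  p_3/q_3 = 743/20
  p_4/q_4 = 1003/27
  p_5/q_5 = 6761/182
  p_6/q_6 = 501317/13495
q_5 = 182 ≤ 455 < 13495 = q_6, so the answer is 6761/182.

6761/182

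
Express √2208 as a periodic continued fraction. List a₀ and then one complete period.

a₀ = ⌊√2208⌋ = 46.
With m₀=0, d₀=1 and mₖ₊₁ = dₖaₖ − mₖ, dₖ₊₁ = (n − mₖ₊₁²)/dₖ, aₖ₊₁ = ⌊(a₀+mₖ₊₁)/dₖ₊₁⌋:
  k=1: m=46, d=92, a=1
  k=2: m=46, d=1, a=92
d=1 and a=2a₀=92 at k=2, so the next step gives (m, d) = (46, 92) again — its k=1 value — and the period has length 2.

[46; 1, 92]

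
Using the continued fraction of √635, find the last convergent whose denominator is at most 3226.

√635 = [25; 5, 50, …] (period length 2).
Convergents:
  p_0/q_0 = 25/1
  p_1/q_1 = 126/5
  p_2/q_2 = 6325/251
  p_3/q_3 = 31751/1260
  p_4/q_4 = 1593875/63251
q_3 = 1260 ≤ 3226 < 63251 = q_4, so the answer is 31751/1260.

31751/1260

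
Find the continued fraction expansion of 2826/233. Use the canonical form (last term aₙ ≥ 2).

2826 = 12·233 + 30
233 = 7·30 + 23
30 = 1·23 + 7
23 = 3·7 + 2
7 = 3·2 + 1
2 = 2·1 + 0  (stop)
So 2826/233 = [12; 7, 1, 3, 3, 2].

[12; 7, 1, 3, 3, 2]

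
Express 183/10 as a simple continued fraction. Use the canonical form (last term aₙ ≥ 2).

[18; 3, 3]

183 = 18×10 + 3
10 = 3×3 + 1
3 = 3×1 + 0  (stop)
So 183/10 = [18; 3, 3].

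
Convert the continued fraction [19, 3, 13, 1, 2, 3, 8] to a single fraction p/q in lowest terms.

67523/3494

Using pₖ = aₖpₖ₋₁ + pₖ₋₂ and qₖ = aₖqₖ₋₁ + qₖ₋₂:
  k=0: a=19, p=19, q=1
  k=1: a=3, p=58, q=3
  k=2: a=13, p=773, q=40
  k=3: a=1, p=831, q=43
  k=4: a=2, p=2435, q=126
  k=5: a=3, p=8136, q=421
  k=6: a=8, p=67523, q=3494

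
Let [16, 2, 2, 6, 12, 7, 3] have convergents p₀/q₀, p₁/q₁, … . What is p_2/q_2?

82/5

Using pₖ = aₖpₖ₋₁ + pₖ₋₂, qₖ = aₖqₖ₋₁ + qₖ₋₂ (with p₋₁=1, p₋₂=0, q₋₁=0, q₋₂=1):
  k=0: a=16, p=16, q=1
  k=1: a=2, p=33, q=2
  k=2: a=2, p=82, q=5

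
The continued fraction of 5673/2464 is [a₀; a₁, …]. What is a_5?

5673 = 2·2464 + 745   →  a_0 = 2
2464 = 3·745 + 229   →  a_1 = 3
745 = 3·229 + 58   →  a_2 = 3
229 = 3·58 + 55   →  a_3 = 3
58 = 1·55 + 3   →  a_4 = 1
55 = 18·3 + 1   →  a_5 = 18

18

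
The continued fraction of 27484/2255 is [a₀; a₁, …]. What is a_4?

27484 = 12·2255 + 424   →  a_0 = 12
2255 = 5·424 + 135   →  a_1 = 5
424 = 3·135 + 19   →  a_2 = 3
135 = 7·19 + 2   →  a_3 = 7
19 = 9·2 + 1   →  a_4 = 9

9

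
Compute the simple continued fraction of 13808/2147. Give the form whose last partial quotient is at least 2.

13808 = 6*2147 + 926
2147 = 2*926 + 295
926 = 3*295 + 41
295 = 7*41 + 8
41 = 5*8 + 1
8 = 8*1 + 0  (stop)
So 13808/2147 = [6; 2, 3, 7, 5, 8].

[6; 2, 3, 7, 5, 8]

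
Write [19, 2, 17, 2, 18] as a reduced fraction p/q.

25936/1331

Using pₖ = aₖpₖ₋₁ + pₖ₋₂ and qₖ = aₖqₖ₋₁ + qₖ₋₂:
  k=0: a=19, p=19, q=1
  k=1: a=2, p=39, q=2
  k=2: a=17, p=682, q=35
  k=3: a=2, p=1403, q=72
  k=4: a=18, p=25936, q=1331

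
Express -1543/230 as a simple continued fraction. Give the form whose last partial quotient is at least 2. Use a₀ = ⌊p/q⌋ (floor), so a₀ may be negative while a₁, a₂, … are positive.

[-7; 3, 2, 3, 4, 2]

-1543 = -7×230 + 67
230 = 3×67 + 29
67 = 2×29 + 9
29 = 3×9 + 2
9 = 4×2 + 1
2 = 2×1 + 0  (stop)
So -1543/230 = [-7; 3, 2, 3, 4, 2].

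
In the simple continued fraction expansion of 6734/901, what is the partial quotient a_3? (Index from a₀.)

6734 = 7·901 + 427   →  a_0 = 7
901 = 2·427 + 47   →  a_1 = 2
427 = 9·47 + 4   →  a_2 = 9
47 = 11·4 + 3   →  a_3 = 11

11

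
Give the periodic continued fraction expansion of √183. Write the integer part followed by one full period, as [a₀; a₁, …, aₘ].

a₀ = ⌊√183⌋ = 13.

[13; 1, 1, 8, 1, 1, 26]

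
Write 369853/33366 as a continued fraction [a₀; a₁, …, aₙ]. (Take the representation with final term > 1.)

369853 = 11·33366 + 2827
33366 = 11·2827 + 2269
2827 = 1·2269 + 558
2269 = 4·558 + 37
558 = 15·37 + 3
37 = 12·3 + 1
3 = 3·1 + 0  (stop)
So 369853/33366 = [11; 11, 1, 4, 15, 12, 3].

[11; 11, 1, 4, 15, 12, 3]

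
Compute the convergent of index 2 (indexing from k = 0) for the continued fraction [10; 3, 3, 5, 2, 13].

Using pₖ = aₖpₖ₋₁ + pₖ₋₂, qₖ = aₖqₖ₋₁ + qₖ₋₂ (with p₋₁=1, p₋₂=0, q₋₁=0, q₋₂=1):
  k=0: a=10, p=10, q=1
  k=1: a=3, p=31, q=3
  k=2: a=3, p=103, q=10

103/10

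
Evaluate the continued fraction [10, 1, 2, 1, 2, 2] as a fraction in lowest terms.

279/26

Using pₖ = aₖpₖ₋₁ + pₖ₋₂ and qₖ = aₖqₖ₋₁ + qₖ₋₂:
  k=0: a=10, p=10, q=1
  k=1: a=1, p=11, q=1
  k=2: a=2, p=32, q=3
  k=3: a=1, p=43, q=4
  k=4: a=2, p=118, q=11
  k=5: a=2, p=279, q=26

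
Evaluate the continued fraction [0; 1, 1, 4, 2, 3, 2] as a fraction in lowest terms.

Fold from the inside: start with 2/1.
  3 + 1/2 = 7/2
  2 + 2/7 = 16/7
  4 + 7/16 = 71/16
  1 + 16/71 = 87/71
  1 + 71/87 = 158/87
  0 + 87/158 = 87/158

87/158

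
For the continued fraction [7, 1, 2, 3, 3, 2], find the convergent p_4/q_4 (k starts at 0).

254/33

Using pₖ = aₖpₖ₋₁ + pₖ₋₂, qₖ = aₖqₖ₋₁ + qₖ₋₂ (with p₋₁=1, p₋₂=0, q₋₁=0, q₋₂=1):
  k=0: a=7, p=7, q=1
  k=1: a=1, p=8, q=1
  k=2: a=2, p=23, q=3
  k=3: a=3, p=77, q=10
  k=4: a=3, p=254, q=33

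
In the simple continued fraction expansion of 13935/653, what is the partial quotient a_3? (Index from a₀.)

16

13935 = 21·653 + 222   →  a_0 = 21
653 = 2·222 + 209   →  a_1 = 2
222 = 1·209 + 13   →  a_2 = 1
209 = 16·13 + 1   →  a_3 = 16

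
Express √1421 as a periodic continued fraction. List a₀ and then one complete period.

a₀ = ⌊√1421⌋ = 37.
With m₀=0, d₀=1 and mₖ₊₁ = dₖaₖ − mₖ, dₖ₊₁ = (n − mₖ₊₁²)/dₖ, aₖ₊₁ = ⌊(a₀+mₖ₊₁)/dₖ₊₁⌋:
  k=1: m=37, d=52, a=1
  k=2: m=15, d=23, a=2
  k=3: m=31, d=20, a=3
  k=4: m=29, d=29, a=2
  k=5: m=29, d=20, a=3
  k=6: m=31, d=23, a=2
  k=7: m=15, d=52, a=1
  k=8: m=37, d=1, a=74
d=1 and a=2a₀=74 at k=8, so the next step gives (m, d) = (37, 52) again — its k=1 value — and the period has length 8.

[37; 1, 2, 3, 2, 3, 2, 1, 74]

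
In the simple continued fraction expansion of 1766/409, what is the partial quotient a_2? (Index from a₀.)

6

1766 = 4·409 + 130   →  a_0 = 4
409 = 3·130 + 19   →  a_1 = 3
130 = 6·19 + 16   →  a_2 = 6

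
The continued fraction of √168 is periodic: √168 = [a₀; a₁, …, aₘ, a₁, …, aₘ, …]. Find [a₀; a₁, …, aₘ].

[12; 1, 24]

a₀ = ⌊√168⌋ = 12.
With m₀=0, d₀=1 and mₖ₊₁ = dₖaₖ − mₖ, dₖ₊₁ = (n − mₖ₊₁²)/dₖ, aₖ₊₁ = ⌊(a₀+mₖ₊₁)/dₖ₊₁⌋:
  k=1: m=12, d=24, a=1
  k=2: m=12, d=1, a=24
d=1 and a=2a₀=24 at k=2, so the next step gives (m, d) = (12, 24) again — its k=1 value — and the period has length 2.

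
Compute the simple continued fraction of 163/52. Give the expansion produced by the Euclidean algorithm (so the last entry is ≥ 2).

[3; 7, 2, 3]

163 = 3·52 + 7
52 = 7·7 + 3
7 = 2·3 + 1
3 = 3·1 + 0  (stop)
So 163/52 = [3; 7, 2, 3].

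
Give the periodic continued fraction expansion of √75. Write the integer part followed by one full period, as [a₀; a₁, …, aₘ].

[8; 1, 1, 1, 16]

a₀ = ⌊√75⌋ = 8.
With m₀=0, d₀=1 and mₖ₊₁ = dₖaₖ − mₖ, dₖ₊₁ = (n − mₖ₊₁²)/dₖ, aₖ₊₁ = ⌊(a₀+mₖ₊₁)/dₖ₊₁⌋:
  k=1: m=8, d=11, a=1
  k=2: m=3, d=6, a=1
  k=3: m=3, d=11, a=1
  k=4: m=8, d=1, a=16
d=1 and a=2a₀=16 at k=4, so the next step gives (m, d) = (8, 11) again — its k=1 value — and the period has length 4.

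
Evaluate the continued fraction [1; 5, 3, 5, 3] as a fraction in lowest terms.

Fold from the inside: start with 3/1.
  5 + 1/3 = 16/3
  3 + 3/16 = 51/16
  5 + 16/51 = 271/51
  1 + 51/271 = 322/271

322/271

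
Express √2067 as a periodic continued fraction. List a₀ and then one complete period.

a₀ = ⌊√2067⌋ = 45.
With m₀=0, d₀=1 and mₖ₊₁ = dₖaₖ − mₖ, dₖ₊₁ = (n − mₖ₊₁²)/dₖ, aₖ₊₁ = ⌊(a₀+mₖ₊₁)/dₖ₊₁⌋:
  k=1: m=45, d=42, a=2
  k=2: m=39, d=13, a=6
  k=3: m=39, d=42, a=2
  k=4: m=45, d=1, a=90
d=1 and a=2a₀=90 at k=4, so the next step gives (m, d) = (45, 42) again — its k=1 value — and the period has length 4.

[45; 2, 6, 2, 90]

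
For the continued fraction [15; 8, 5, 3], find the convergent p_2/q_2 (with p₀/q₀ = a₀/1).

Using pₖ = aₖpₖ₋₁ + pₖ₋₂, qₖ = aₖqₖ₋₁ + qₖ₋₂ (with p₋₁=1, p₋₂=0, q₋₁=0, q₋₂=1):
  k=0: a=15, p=15, q=1
  k=1: a=8, p=121, q=8
  k=2: a=5, p=620, q=41

620/41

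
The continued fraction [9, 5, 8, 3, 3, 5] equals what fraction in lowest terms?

20717/2253

Using pₖ = aₖpₖ₋₁ + pₖ₋₂ and qₖ = aₖqₖ₋₁ + qₖ₋₂:
  k=0: a=9, p=9, q=1
  k=1: a=5, p=46, q=5
  k=2: a=8, p=377, q=41
  k=3: a=3, p=1177, q=128
  k=4: a=3, p=3908, q=425
  k=5: a=5, p=20717, q=2253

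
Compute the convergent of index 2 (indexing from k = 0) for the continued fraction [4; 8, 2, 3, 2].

Using pₖ = aₖpₖ₋₁ + pₖ₋₂, qₖ = aₖqₖ₋₁ + qₖ₋₂ (with p₋₁=1, p₋₂=0, q₋₁=0, q₋₂=1):
  k=0: a=4, p=4, q=1
  k=1: a=8, p=33, q=8
  k=2: a=2, p=70, q=17

70/17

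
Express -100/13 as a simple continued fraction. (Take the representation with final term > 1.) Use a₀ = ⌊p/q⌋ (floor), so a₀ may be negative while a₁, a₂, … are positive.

-100 = -8×13 + 4
13 = 3×4 + 1
4 = 4×1 + 0  (stop)
So -100/13 = [-8; 3, 4].

[-8; 3, 4]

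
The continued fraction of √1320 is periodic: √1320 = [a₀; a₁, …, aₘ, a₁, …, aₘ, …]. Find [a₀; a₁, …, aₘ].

[36; 3, 72]

a₀ = ⌊√1320⌋ = 36.
With m₀=0, d₀=1 and mₖ₊₁ = dₖaₖ − mₖ, dₖ₊₁ = (n − mₖ₊₁²)/dₖ, aₖ₊₁ = ⌊(a₀+mₖ₊₁)/dₖ₊₁⌋:
  k=1: m=36, d=24, a=3
  k=2: m=36, d=1, a=72
d=1 and a=2a₀=72 at k=2, so the next step gives (m, d) = (36, 24) again — its k=1 value — and the period has length 2.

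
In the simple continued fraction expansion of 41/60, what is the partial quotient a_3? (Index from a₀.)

6

41 = 0·60 + 41   →  a_0 = 0
60 = 1·41 + 19   →  a_1 = 1
41 = 2·19 + 3   →  a_2 = 2
19 = 6·3 + 1   →  a_3 = 6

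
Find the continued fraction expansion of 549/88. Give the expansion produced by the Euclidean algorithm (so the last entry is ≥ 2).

549 = 6×88 + 21
88 = 4×21 + 4
21 = 5×4 + 1
4 = 4×1 + 0  (stop)
So 549/88 = [6; 4, 5, 4].

[6; 4, 5, 4]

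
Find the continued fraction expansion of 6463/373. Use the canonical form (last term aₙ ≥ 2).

[17; 3, 17, 2, 3]

6463 = 17·373 + 122
373 = 3·122 + 7
122 = 17·7 + 3
7 = 2·3 + 1
3 = 3·1 + 0  (stop)
So 6463/373 = [17; 3, 17, 2, 3].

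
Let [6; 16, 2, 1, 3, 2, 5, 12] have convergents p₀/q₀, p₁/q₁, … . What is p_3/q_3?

Using pₖ = aₖpₖ₋₁ + pₖ₋₂, qₖ = aₖqₖ₋₁ + qₖ₋₂ (with p₋₁=1, p₋₂=0, q₋₁=0, q₋₂=1):
  k=0: a=6, p=6, q=1
  k=1: a=16, p=97, q=16
  k=2: a=2, p=200, q=33
  k=3: a=1, p=297, q=49

297/49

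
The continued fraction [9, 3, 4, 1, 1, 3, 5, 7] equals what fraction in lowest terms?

Using pₖ = aₖpₖ₋₁ + pₖ₋₂ and qₖ = aₖqₖ₋₁ + qₖ₋₂:
  k=0: a=9, p=9, q=1
  k=1: a=3, p=28, q=3
  k=2: a=4, p=121, q=13
  k=3: a=1, p=149, q=16
  k=4: a=1, p=270, q=29
  k=5: a=3, p=959, q=103
  k=6: a=5, p=5065, q=544
  k=7: a=7, p=36414, q=3911

36414/3911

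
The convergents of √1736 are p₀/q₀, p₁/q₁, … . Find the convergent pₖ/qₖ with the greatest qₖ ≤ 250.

10333/248

√1736 = [41; 1, 1, 1, 82, …] (period length 4).
Convergents:
  p_0/q_0 = 41/1
  p_1/q_1 = 42/1
  p_2/q_2 = 83/2
  p_3/q_3 = 125/3
  p_4/q_4 = 10333/248
  p_5/q_5 = 10458/251
q_4 = 248 ≤ 250 < 251 = q_5, so the answer is 10333/248.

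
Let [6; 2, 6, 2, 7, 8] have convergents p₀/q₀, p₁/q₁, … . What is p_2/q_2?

84/13

Using pₖ = aₖpₖ₋₁ + pₖ₋₂, qₖ = aₖqₖ₋₁ + qₖ₋₂ (with p₋₁=1, p₋₂=0, q₋₁=0, q₋₂=1):
  k=0: a=6, p=6, q=1
  k=1: a=2, p=13, q=2
  k=2: a=6, p=84, q=13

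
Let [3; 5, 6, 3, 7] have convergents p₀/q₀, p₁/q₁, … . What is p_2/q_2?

99/31

Using pₖ = aₖpₖ₋₁ + pₖ₋₂, qₖ = aₖqₖ₋₁ + qₖ₋₂ (with p₋₁=1, p₋₂=0, q₋₁=0, q₋₂=1):
  k=0: a=3, p=3, q=1
  k=1: a=5, p=16, q=5
  k=2: a=6, p=99, q=31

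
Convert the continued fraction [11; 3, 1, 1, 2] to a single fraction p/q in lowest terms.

Using pₖ = aₖpₖ₋₁ + pₖ₋₂ and qₖ = aₖqₖ₋₁ + qₖ₋₂:
  k=0: a=11, p=11, q=1
  k=1: a=3, p=34, q=3
  k=2: a=1, p=45, q=4
  k=3: a=1, p=79, q=7
  k=4: a=2, p=203, q=18

203/18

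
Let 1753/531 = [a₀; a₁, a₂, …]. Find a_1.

1753 = 3·531 + 160   →  a_0 = 3
531 = 3·160 + 51   →  a_1 = 3

3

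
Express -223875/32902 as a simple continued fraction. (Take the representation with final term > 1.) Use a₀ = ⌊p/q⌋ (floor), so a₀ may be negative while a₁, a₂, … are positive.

[-7; 5, 9, 9, 3, 3, 3, 2]

-223875 = -7·32902 + 6439
32902 = 5·6439 + 707
6439 = 9·707 + 76
707 = 9·76 + 23
76 = 3·23 + 7
23 = 3·7 + 2
7 = 3·2 + 1
2 = 2·1 + 0  (stop)
So -223875/32902 = [-7; 5, 9, 9, 3, 3, 3, 2].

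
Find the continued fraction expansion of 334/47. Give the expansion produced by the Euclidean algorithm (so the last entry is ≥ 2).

334 = 7×47 + 5
47 = 9×5 + 2
5 = 2×2 + 1
2 = 2×1 + 0  (stop)
So 334/47 = [7; 9, 2, 2].

[7; 9, 2, 2]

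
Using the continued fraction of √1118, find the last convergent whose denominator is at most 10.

√1118 = [33; 2, 3, 2, 3, 2, 66, …] (period length 6).
Convergents:
  p_0/q_0 = 33/1
  p_1/q_1 = 67/2
  p_2/q_2 = 234/7
  p_3/q_3 = 535/16
q_2 = 7 ≤ 10 < 16 = q_3, so the answer is 234/7.

234/7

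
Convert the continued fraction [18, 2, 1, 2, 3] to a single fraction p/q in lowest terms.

Using pₖ = aₖpₖ₋₁ + pₖ₋₂ and qₖ = aₖqₖ₋₁ + qₖ₋₂:
  k=0: a=18, p=18, q=1
  k=1: a=2, p=37, q=2
  k=2: a=1, p=55, q=3
  k=3: a=2, p=147, q=8
  k=4: a=3, p=496, q=27

496/27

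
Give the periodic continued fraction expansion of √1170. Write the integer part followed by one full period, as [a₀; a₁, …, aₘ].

a₀ = ⌊√1170⌋ = 34.

[34; 4, 1, 6, 1, 4, 68]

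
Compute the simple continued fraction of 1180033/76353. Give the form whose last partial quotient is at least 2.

[15; 2, 5, 19, 2, 13, 13]

1180033 = 15*76353 + 34738
76353 = 2*34738 + 6877
34738 = 5*6877 + 353
6877 = 19*353 + 170
353 = 2*170 + 13
170 = 13*13 + 1
13 = 13*1 + 0  (stop)
So 1180033/76353 = [15; 2, 5, 19, 2, 13, 13].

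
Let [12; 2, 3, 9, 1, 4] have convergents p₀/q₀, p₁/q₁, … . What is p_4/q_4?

895/72

Using pₖ = aₖpₖ₋₁ + pₖ₋₂, qₖ = aₖqₖ₋₁ + qₖ₋₂ (with p₋₁=1, p₋₂=0, q₋₁=0, q₋₂=1):
  k=0: a=12, p=12, q=1
  k=1: a=2, p=25, q=2
  k=2: a=3, p=87, q=7
  k=3: a=9, p=808, q=65
  k=4: a=1, p=895, q=72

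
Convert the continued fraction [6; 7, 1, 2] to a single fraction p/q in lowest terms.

Fold from the inside: start with 2/1.
  1 + 1/2 = 3/2
  7 + 2/3 = 23/3
  6 + 3/23 = 141/23

141/23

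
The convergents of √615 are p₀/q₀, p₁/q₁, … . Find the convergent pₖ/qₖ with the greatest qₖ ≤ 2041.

√615 = [24; 1, 3, 1, 48, …] (period length 4).
Convergents:
  p_0/q_0 = 24/1
  p_1/q_1 = 25/1
  p_2/q_2 = 99/4
  p_3/q_3 = 124/5
  p_4/q_4 = 6051/244
  p_5/q_5 = 6175/249
  p_6/q_6 = 24576/991
  p_7/q_7 = 30751/1240
  p_8/q_8 = 1500624/60511
q_7 = 1240 ≤ 2041 < 60511 = q_8, so the answer is 30751/1240.

30751/1240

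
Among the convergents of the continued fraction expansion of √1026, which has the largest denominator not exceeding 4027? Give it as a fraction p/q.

√1026 = [32; 32, 64, …] (period length 2).
Convergents:
  p_0/q_0 = 32/1
  p_1/q_1 = 1025/32
  p_2/q_2 = 65632/2049
  p_3/q_3 = 2101249/65600
q_2 = 2049 ≤ 4027 < 65600 = q_3, so the answer is 65632/2049.

65632/2049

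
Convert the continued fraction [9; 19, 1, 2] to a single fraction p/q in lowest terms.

534/59

Fold from the inside: start with 2/1.
  1 + 1/2 = 3/2
  19 + 2/3 = 59/3
  9 + 3/59 = 534/59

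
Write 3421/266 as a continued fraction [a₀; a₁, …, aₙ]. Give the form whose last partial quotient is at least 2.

3421 = 12·266 + 229
266 = 1·229 + 37
229 = 6·37 + 7
37 = 5·7 + 2
7 = 3·2 + 1
2 = 2·1 + 0  (stop)
So 3421/266 = [12; 1, 6, 5, 3, 2].

[12; 1, 6, 5, 3, 2]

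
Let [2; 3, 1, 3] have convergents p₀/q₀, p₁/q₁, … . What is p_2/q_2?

Using pₖ = aₖpₖ₋₁ + pₖ₋₂, qₖ = aₖqₖ₋₁ + qₖ₋₂ (with p₋₁=1, p₋₂=0, q₋₁=0, q₋₂=1):
  k=0: a=2, p=2, q=1
  k=1: a=3, p=7, q=3
  k=2: a=1, p=9, q=4

9/4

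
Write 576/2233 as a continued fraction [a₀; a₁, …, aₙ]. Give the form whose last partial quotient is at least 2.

[0; 3, 1, 7, 8, 1, 7]

576 = 0·2233 + 576
2233 = 3·576 + 505
576 = 1·505 + 71
505 = 7·71 + 8
71 = 8·8 + 7
8 = 1·7 + 1
7 = 7·1 + 0  (stop)
So 576/2233 = [0; 3, 1, 7, 8, 1, 7].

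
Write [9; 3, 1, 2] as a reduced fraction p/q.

102/11

Fold from the inside: start with 2/1.
  1 + 1/2 = 3/2
  3 + 2/3 = 11/3
  9 + 3/11 = 102/11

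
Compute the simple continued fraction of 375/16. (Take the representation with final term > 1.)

[23; 2, 3, 2]

375 = 23*16 + 7
16 = 2*7 + 2
7 = 3*2 + 1
2 = 2*1 + 0  (stop)
So 375/16 = [23; 2, 3, 2].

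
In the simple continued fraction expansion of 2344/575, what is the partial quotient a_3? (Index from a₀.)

1

2344 = 4·575 + 44   →  a_0 = 4
575 = 13·44 + 3   →  a_1 = 13
44 = 14·3 + 2   →  a_2 = 14
3 = 1·2 + 1   →  a_3 = 1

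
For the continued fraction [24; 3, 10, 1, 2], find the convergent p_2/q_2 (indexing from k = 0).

754/31

Using pₖ = aₖpₖ₋₁ + pₖ₋₂, qₖ = aₖqₖ₋₁ + qₖ₋₂ (with p₋₁=1, p₋₂=0, q₋₁=0, q₋₂=1):
  k=0: a=24, p=24, q=1
  k=1: a=3, p=73, q=3
  k=2: a=10, p=754, q=31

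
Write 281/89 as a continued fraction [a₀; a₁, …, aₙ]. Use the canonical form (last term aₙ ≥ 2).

[3; 6, 2, 1, 4]

281 = 3×89 + 14
89 = 6×14 + 5
14 = 2×5 + 4
5 = 1×4 + 1
4 = 4×1 + 0  (stop)
So 281/89 = [3; 6, 2, 1, 4].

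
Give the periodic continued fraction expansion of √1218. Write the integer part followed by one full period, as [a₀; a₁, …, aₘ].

[34; 1, 8, 1, 68]

a₀ = ⌊√1218⌋ = 34.
With m₀=0, d₀=1 and mₖ₊₁ = dₖaₖ − mₖ, dₖ₊₁ = (n − mₖ₊₁²)/dₖ, aₖ₊₁ = ⌊(a₀+mₖ₊₁)/dₖ₊₁⌋:
  k=1: m=34, d=62, a=1
  k=2: m=28, d=7, a=8
  k=3: m=28, d=62, a=1
  k=4: m=34, d=1, a=68
d=1 and a=2a₀=68 at k=4, so the next step gives (m, d) = (34, 62) again — its k=1 value — and the period has length 4.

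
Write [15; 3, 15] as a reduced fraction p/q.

705/46

Fold from the inside: start with 15/1.
  3 + 1/15 = 46/15
  15 + 15/46 = 705/46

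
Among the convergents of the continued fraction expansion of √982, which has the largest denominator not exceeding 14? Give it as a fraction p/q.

√982 = [31; 2, 1, 30, 1, 2, 62, …] (period length 6).
Convergents:
  p_0/q_0 = 31/1
  p_1/q_1 = 63/2
  p_2/q_2 = 94/3
  p_3/q_3 = 2883/92
q_2 = 3 ≤ 14 < 92 = q_3, so the answer is 94/3.

94/3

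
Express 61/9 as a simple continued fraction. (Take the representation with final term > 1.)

61 = 6·9 + 7
9 = 1·7 + 2
7 = 3·2 + 1
2 = 2·1 + 0  (stop)
So 61/9 = [6; 1, 3, 2].

[6; 1, 3, 2]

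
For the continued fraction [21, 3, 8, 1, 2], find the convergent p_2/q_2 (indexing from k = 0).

533/25

Using pₖ = aₖpₖ₋₁ + pₖ₋₂, qₖ = aₖqₖ₋₁ + qₖ₋₂ (with p₋₁=1, p₋₂=0, q₋₁=0, q₋₂=1):
  k=0: a=21, p=21, q=1
  k=1: a=3, p=64, q=3
  k=2: a=8, p=533, q=25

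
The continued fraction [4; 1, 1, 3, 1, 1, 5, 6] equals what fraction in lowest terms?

Using pₖ = aₖpₖ₋₁ + pₖ₋₂ and qₖ = aₖqₖ₋₁ + qₖ₋₂:
  k=0: a=4, p=4, q=1
  k=1: a=1, p=5, q=1
  k=2: a=1, p=9, q=2
  k=3: a=3, p=32, q=7
  k=4: a=1, p=41, q=9
  k=5: a=1, p=73, q=16
  k=6: a=5, p=406, q=89
  k=7: a=6, p=2509, q=550

2509/550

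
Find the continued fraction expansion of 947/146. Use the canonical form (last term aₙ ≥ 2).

[6; 2, 17, 1, 3]

947 = 6·146 + 71
146 = 2·71 + 4
71 = 17·4 + 3
4 = 1·3 + 1
3 = 3·1 + 0  (stop)
So 947/146 = [6; 2, 17, 1, 3].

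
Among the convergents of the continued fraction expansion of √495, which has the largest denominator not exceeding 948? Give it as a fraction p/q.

15841/712

√495 = [22; 4, 44, …] (period length 2).
Convergents:
  p_0/q_0 = 22/1
  p_1/q_1 = 89/4
  p_2/q_2 = 3938/177
  p_3/q_3 = 15841/712
  p_4/q_4 = 700942/31505
q_3 = 712 ≤ 948 < 31505 = q_4, so the answer is 15841/712.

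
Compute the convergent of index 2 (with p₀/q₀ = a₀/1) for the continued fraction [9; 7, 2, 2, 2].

Using pₖ = aₖpₖ₋₁ + pₖ₋₂, qₖ = aₖqₖ₋₁ + qₖ₋₂ (with p₋₁=1, p₋₂=0, q₋₁=0, q₋₂=1):
  k=0: a=9, p=9, q=1
  k=1: a=7, p=64, q=7
  k=2: a=2, p=137, q=15

137/15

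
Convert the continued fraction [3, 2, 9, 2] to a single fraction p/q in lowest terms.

Fold from the inside: start with 2/1.
  9 + 1/2 = 19/2
  2 + 2/19 = 40/19
  3 + 19/40 = 139/40

139/40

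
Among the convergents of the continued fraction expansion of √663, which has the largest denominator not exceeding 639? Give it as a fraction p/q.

15887/617

√663 = [25; 1, 2, 1, 50, …] (period length 4).
Convergents:
  p_0/q_0 = 25/1
  p_1/q_1 = 26/1
  p_2/q_2 = 77/3
  p_3/q_3 = 103/4
  p_4/q_4 = 5227/203
  p_5/q_5 = 5330/207
  p_6/q_6 = 15887/617
  p_7/q_7 = 21217/824
q_6 = 617 ≤ 639 < 824 = q_7, so the answer is 15887/617.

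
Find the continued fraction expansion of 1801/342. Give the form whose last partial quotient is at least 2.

[5; 3, 1, 3, 7, 3]

1801 = 5*342 + 91
342 = 3*91 + 69
91 = 1*69 + 22
69 = 3*22 + 3
22 = 7*3 + 1
3 = 3*1 + 0  (stop)
So 1801/342 = [5; 3, 1, 3, 7, 3].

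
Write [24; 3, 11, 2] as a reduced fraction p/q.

Using pₖ = aₖpₖ₋₁ + pₖ₋₂ and qₖ = aₖqₖ₋₁ + qₖ₋₂:
  k=0: a=24, p=24, q=1
  k=1: a=3, p=73, q=3
  k=2: a=11, p=827, q=34
  k=3: a=2, p=1727, q=71

1727/71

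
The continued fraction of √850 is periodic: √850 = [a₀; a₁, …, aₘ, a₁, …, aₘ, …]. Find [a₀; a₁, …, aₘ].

a₀ = ⌊√850⌋ = 29.
With m₀=0, d₀=1 and mₖ₊₁ = dₖaₖ − mₖ, dₖ₊₁ = (n − mₖ₊₁²)/dₖ, aₖ₊₁ = ⌊(a₀+mₖ₊₁)/dₖ₊₁⌋:
  k=1: m=29, d=9, a=6
  k=2: m=25, d=25, a=2
  k=3: m=25, d=9, a=6
  k=4: m=29, d=1, a=58
d=1 and a=2a₀=58 at k=4, so the next step gives (m, d) = (29, 9) again — its k=1 value — and the period has length 4.

[29; 6, 2, 6, 58]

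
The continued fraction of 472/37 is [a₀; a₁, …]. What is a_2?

3

472 = 12·37 + 28   →  a_0 = 12
37 = 1·28 + 9   →  a_1 = 1
28 = 3·9 + 1   →  a_2 = 3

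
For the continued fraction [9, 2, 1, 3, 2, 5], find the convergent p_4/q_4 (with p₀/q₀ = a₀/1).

234/25

Using pₖ = aₖpₖ₋₁ + pₖ₋₂, qₖ = aₖqₖ₋₁ + qₖ₋₂ (with p₋₁=1, p₋₂=0, q₋₁=0, q₋₂=1):
  k=0: a=9, p=9, q=1
  k=1: a=2, p=19, q=2
  k=2: a=1, p=28, q=3
  k=3: a=3, p=103, q=11
  k=4: a=2, p=234, q=25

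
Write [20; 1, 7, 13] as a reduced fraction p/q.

Using pₖ = aₖpₖ₋₁ + pₖ₋₂ and qₖ = aₖqₖ₋₁ + qₖ₋₂:
  k=0: a=20, p=20, q=1
  k=1: a=1, p=21, q=1
  k=2: a=7, p=167, q=8
  k=3: a=13, p=2192, q=105

2192/105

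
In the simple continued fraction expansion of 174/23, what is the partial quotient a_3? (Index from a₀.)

3

174 = 7·23 + 13   →  a_0 = 7
23 = 1·13 + 10   →  a_1 = 1
13 = 1·10 + 3   →  a_2 = 1
10 = 3·3 + 1   →  a_3 = 3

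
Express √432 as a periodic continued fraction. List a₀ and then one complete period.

[20; 1, 3, 1, 1, 1, 3, 1, 40]

a₀ = ⌊√432⌋ = 20.
With m₀=0, d₀=1 and mₖ₊₁ = dₖaₖ − mₖ, dₖ₊₁ = (n − mₖ₊₁²)/dₖ, aₖ₊₁ = ⌊(a₀+mₖ₊₁)/dₖ₊₁⌋:
  k=1: m=20, d=32, a=1
  k=2: m=12, d=9, a=3
  k=3: m=15, d=23, a=1
  k=4: m=8, d=16, a=1
  k=5: m=8, d=23, a=1
  k=6: m=15, d=9, a=3
  k=7: m=12, d=32, a=1
  k=8: m=20, d=1, a=40
d=1 and a=2a₀=40 at k=8, so the next step gives (m, d) = (20, 32) again — its k=1 value — and the period has length 8.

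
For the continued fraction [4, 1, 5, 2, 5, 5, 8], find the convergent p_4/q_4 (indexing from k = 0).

Using pₖ = aₖpₖ₋₁ + pₖ₋₂, qₖ = aₖqₖ₋₁ + qₖ₋₂ (with p₋₁=1, p₋₂=0, q₋₁=0, q₋₂=1):
  k=0: a=4, p=4, q=1
  k=1: a=1, p=5, q=1
  k=2: a=5, p=29, q=6
  k=3: a=2, p=63, q=13
  k=4: a=5, p=344, q=71

344/71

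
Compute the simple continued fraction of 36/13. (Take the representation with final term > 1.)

[2; 1, 3, 3]

36 = 2·13 + 10
13 = 1·10 + 3
10 = 3·3 + 1
3 = 3·1 + 0  (stop)
So 36/13 = [2; 1, 3, 3].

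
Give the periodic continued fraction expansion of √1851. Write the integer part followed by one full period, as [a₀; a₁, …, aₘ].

[43; 43, 86]

a₀ = ⌊√1851⌋ = 43.
With m₀=0, d₀=1 and mₖ₊₁ = dₖaₖ − mₖ, dₖ₊₁ = (n − mₖ₊₁²)/dₖ, aₖ₊₁ = ⌊(a₀+mₖ₊₁)/dₖ₊₁⌋:
  k=1: m=43, d=2, a=43
  k=2: m=43, d=1, a=86
d=1 and a=2a₀=86 at k=2, so the next step gives (m, d) = (43, 2) again — its k=1 value — and the period has length 2.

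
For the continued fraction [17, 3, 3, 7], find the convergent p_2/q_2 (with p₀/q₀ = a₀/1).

173/10

Using pₖ = aₖpₖ₋₁ + pₖ₋₂, qₖ = aₖqₖ₋₁ + qₖ₋₂ (with p₋₁=1, p₋₂=0, q₋₁=0, q₋₂=1):
  k=0: a=17, p=17, q=1
  k=1: a=3, p=52, q=3
  k=2: a=3, p=173, q=10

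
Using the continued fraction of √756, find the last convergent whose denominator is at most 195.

√756 = [27; 2, 54, …] (period length 2).
Convergents:
  p_0/q_0 = 27/1
  p_1/q_1 = 55/2
  p_2/q_2 = 2997/109
  p_3/q_3 = 6049/220
q_2 = 109 ≤ 195 < 220 = q_3, so the answer is 2997/109.

2997/109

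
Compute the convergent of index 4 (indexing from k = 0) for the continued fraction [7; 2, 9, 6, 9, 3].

7945/1063

Using pₖ = aₖpₖ₋₁ + pₖ₋₂, qₖ = aₖqₖ₋₁ + qₖ₋₂ (with p₋₁=1, p₋₂=0, q₋₁=0, q₋₂=1):
  k=0: a=7, p=7, q=1
  k=1: a=2, p=15, q=2
  k=2: a=9, p=142, q=19
  k=3: a=6, p=867, q=116
  k=4: a=9, p=7945, q=1063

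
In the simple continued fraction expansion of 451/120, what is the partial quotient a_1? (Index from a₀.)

1

451 = 3·120 + 91   →  a_0 = 3
120 = 1·91 + 29   →  a_1 = 1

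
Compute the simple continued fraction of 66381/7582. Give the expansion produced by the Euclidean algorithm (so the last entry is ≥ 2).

[8; 1, 3, 12, 17, 9]

66381 = 8·7582 + 5725
7582 = 1·5725 + 1857
5725 = 3·1857 + 154
1857 = 12·154 + 9
154 = 17·9 + 1
9 = 9·1 + 0  (stop)
So 66381/7582 = [8; 1, 3, 12, 17, 9].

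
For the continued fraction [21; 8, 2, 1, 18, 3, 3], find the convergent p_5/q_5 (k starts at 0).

30117/1426

Using pₖ = aₖpₖ₋₁ + pₖ₋₂, qₖ = aₖqₖ₋₁ + qₖ₋₂ (with p₋₁=1, p₋₂=0, q₋₁=0, q₋₂=1):
  k=0: a=21, p=21, q=1
  k=1: a=8, p=169, q=8
  k=2: a=2, p=359, q=17
  k=3: a=1, p=528, q=25
  k=4: a=18, p=9863, q=467
  k=5: a=3, p=30117, q=1426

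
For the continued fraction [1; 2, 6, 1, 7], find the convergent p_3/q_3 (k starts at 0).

Using pₖ = aₖpₖ₋₁ + pₖ₋₂, qₖ = aₖqₖ₋₁ + qₖ₋₂ (with p₋₁=1, p₋₂=0, q₋₁=0, q₋₂=1):
  k=0: a=1, p=1, q=1
  k=1: a=2, p=3, q=2
  k=2: a=6, p=19, q=13
  k=3: a=1, p=22, q=15

22/15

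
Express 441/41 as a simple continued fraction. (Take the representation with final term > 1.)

441 = 10*41 + 31
41 = 1*31 + 10
31 = 3*10 + 1
10 = 10*1 + 0  (stop)
So 441/41 = [10; 1, 3, 10].

[10; 1, 3, 10]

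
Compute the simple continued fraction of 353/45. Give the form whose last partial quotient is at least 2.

[7; 1, 5, 2, 3]

353 = 7·45 + 38
45 = 1·38 + 7
38 = 5·7 + 3
7 = 2·3 + 1
3 = 3·1 + 0  (stop)
So 353/45 = [7; 1, 5, 2, 3].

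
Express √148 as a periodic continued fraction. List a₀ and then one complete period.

a₀ = ⌊√148⌋ = 12.
With m₀=0, d₀=1 and mₖ₊₁ = dₖaₖ − mₖ, dₖ₊₁ = (n − mₖ₊₁²)/dₖ, aₖ₊₁ = ⌊(a₀+mₖ₊₁)/dₖ₊₁⌋:
  k=1: m=12, d=4, a=6
  k=2: m=12, d=1, a=24
d=1 and a=2a₀=24 at k=2, so the next step gives (m, d) = (12, 4) again — its k=1 value — and the period has length 2.

[12; 6, 24]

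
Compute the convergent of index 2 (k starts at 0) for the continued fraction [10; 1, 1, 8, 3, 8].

Using pₖ = aₖpₖ₋₁ + pₖ₋₂, qₖ = aₖqₖ₋₁ + qₖ₋₂ (with p₋₁=1, p₋₂=0, q₋₁=0, q₋₂=1):
  k=0: a=10, p=10, q=1
  k=1: a=1, p=11, q=1
  k=2: a=1, p=21, q=2

21/2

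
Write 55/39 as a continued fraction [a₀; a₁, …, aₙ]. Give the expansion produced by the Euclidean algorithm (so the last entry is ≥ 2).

55 = 1*39 + 16
39 = 2*16 + 7
16 = 2*7 + 2
7 = 3*2 + 1
2 = 2*1 + 0  (stop)
So 55/39 = [1; 2, 2, 3, 2].

[1; 2, 2, 3, 2]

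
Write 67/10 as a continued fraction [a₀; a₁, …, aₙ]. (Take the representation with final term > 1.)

[6; 1, 2, 3]

67 = 6·10 + 7
10 = 1·7 + 3
7 = 2·3 + 1
3 = 3·1 + 0  (stop)
So 67/10 = [6; 1, 2, 3].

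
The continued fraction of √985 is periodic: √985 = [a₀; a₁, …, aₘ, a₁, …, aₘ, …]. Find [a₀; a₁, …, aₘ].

a₀ = ⌊√985⌋ = 31.
With m₀=0, d₀=1 and mₖ₊₁ = dₖaₖ − mₖ, dₖ₊₁ = (n − mₖ₊₁²)/dₖ, aₖ₊₁ = ⌊(a₀+mₖ₊₁)/dₖ₊₁⌋:
  k=1: m=31, d=24, a=2
  k=2: m=17, d=29, a=1
  k=3: m=12, d=29, a=1
  k=4: m=17, d=24, a=2
  k=5: m=31, d=1, a=62
d=1 and a=2a₀=62 at k=5, so the next step gives (m, d) = (31, 24) again — its k=1 value — and the period has length 5.

[31; 2, 1, 1, 2, 62]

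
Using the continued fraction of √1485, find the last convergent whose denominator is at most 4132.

√1485 = [38; 1, 1, 6, 1, 1, 76, …] (period length 6).
Convergents:
  p_0/q_0 = 38/1
  p_1/q_1 = 39/1
  p_2/q_2 = 77/2
  p_3/q_3 = 501/13
  p_4/q_4 = 578/15
  p_5/q_5 = 1079/28
  p_6/q_6 = 82582/2143
  p_7/q_7 = 83661/2171
  p_8/q_8 = 166243/4314
q_7 = 2171 ≤ 4132 < 4314 = q_8, so the answer is 83661/2171.

83661/2171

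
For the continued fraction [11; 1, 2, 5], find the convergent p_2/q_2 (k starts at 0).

Using pₖ = aₖpₖ₋₁ + pₖ₋₂, qₖ = aₖqₖ₋₁ + qₖ₋₂ (with p₋₁=1, p₋₂=0, q₋₁=0, q₋₂=1):
  k=0: a=11, p=11, q=1
  k=1: a=1, p=12, q=1
  k=2: a=2, p=35, q=3

35/3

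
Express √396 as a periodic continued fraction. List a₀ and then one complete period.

[19; 1, 8, 1, 38]

a₀ = ⌊√396⌋ = 19.
With m₀=0, d₀=1 and mₖ₊₁ = dₖaₖ − mₖ, dₖ₊₁ = (n − mₖ₊₁²)/dₖ, aₖ₊₁ = ⌊(a₀+mₖ₊₁)/dₖ₊₁⌋:
  k=1: m=19, d=35, a=1
  k=2: m=16, d=4, a=8
  k=3: m=16, d=35, a=1
  k=4: m=19, d=1, a=38
d=1 and a=2a₀=38 at k=4, so the next step gives (m, d) = (19, 35) again — its k=1 value — and the period has length 4.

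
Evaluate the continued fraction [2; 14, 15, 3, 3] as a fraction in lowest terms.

4457/2152

Using pₖ = aₖpₖ₋₁ + pₖ₋₂ and qₖ = aₖqₖ₋₁ + qₖ₋₂:
  k=0: a=2, p=2, q=1
  k=1: a=14, p=29, q=14
  k=2: a=15, p=437, q=211
  k=3: a=3, p=1340, q=647
  k=4: a=3, p=4457, q=2152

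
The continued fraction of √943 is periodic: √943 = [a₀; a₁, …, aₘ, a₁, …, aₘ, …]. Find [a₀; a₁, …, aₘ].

[30; 1, 2, 2, 2, 1, 60]

a₀ = ⌊√943⌋ = 30.
With m₀=0, d₀=1 and mₖ₊₁ = dₖaₖ − mₖ, dₖ₊₁ = (n − mₖ₊₁²)/dₖ, aₖ₊₁ = ⌊(a₀+mₖ₊₁)/dₖ₊₁⌋:
  k=1: m=30, d=43, a=1
  k=2: m=13, d=18, a=2
  k=3: m=23, d=23, a=2
  k=4: m=23, d=18, a=2
  k=5: m=13, d=43, a=1
  k=6: m=30, d=1, a=60
d=1 and a=2a₀=60 at k=6, so the next step gives (m, d) = (30, 43) again — its k=1 value — and the period has length 6.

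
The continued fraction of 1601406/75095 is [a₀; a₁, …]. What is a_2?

13

1601406 = 21·75095 + 24411   →  a_0 = 21
75095 = 3·24411 + 1862   →  a_1 = 3
24411 = 13·1862 + 205   →  a_2 = 13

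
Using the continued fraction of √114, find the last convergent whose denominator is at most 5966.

√114 = [10; 1, 2, 10, 2, 1, 20, …] (period length 6).
Convergents:
  p_0/q_0 = 10/1
  p_1/q_1 = 11/1
  p_2/q_2 = 32/3
  p_3/q_3 = 331/31
  p_4/q_4 = 694/65
  p_5/q_5 = 1025/96
  p_6/q_6 = 21194/1985
  p_7/q_7 = 22219/2081
  p_8/q_8 = 65632/6147
q_7 = 2081 ≤ 5966 < 6147 = q_8, so the answer is 22219/2081.

22219/2081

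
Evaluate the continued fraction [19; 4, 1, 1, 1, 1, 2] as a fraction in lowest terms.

1153/60

Fold from the inside: start with 2/1.
  1 + 1/2 = 3/2
  1 + 2/3 = 5/3
  1 + 3/5 = 8/5
  1 + 5/8 = 13/8
  4 + 8/13 = 60/13
  19 + 13/60 = 1153/60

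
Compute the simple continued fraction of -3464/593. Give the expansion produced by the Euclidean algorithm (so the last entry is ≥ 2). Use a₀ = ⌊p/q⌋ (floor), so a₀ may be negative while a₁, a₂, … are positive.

[-6; 6, 3, 4, 7]

-3464 = -6*593 + 94
593 = 6*94 + 29
94 = 3*29 + 7
29 = 4*7 + 1
7 = 7*1 + 0  (stop)
So -3464/593 = [-6; 6, 3, 4, 7].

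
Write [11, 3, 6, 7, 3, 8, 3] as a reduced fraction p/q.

Using pₖ = aₖpₖ₋₁ + pₖ₋₂ and qₖ = aₖqₖ₋₁ + qₖ₋₂:
  k=0: a=11, p=11, q=1
  k=1: a=3, p=34, q=3
  k=2: a=6, p=215, q=19
  k=3: a=7, p=1539, q=136
  k=4: a=3, p=4832, q=427
  k=5: a=8, p=40195, q=3552
  k=6: a=3, p=125417, q=11083

125417/11083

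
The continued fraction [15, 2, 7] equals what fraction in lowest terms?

232/15

Using pₖ = aₖpₖ₋₁ + pₖ₋₂ and qₖ = aₖqₖ₋₁ + qₖ₋₂:
  k=0: a=15, p=15, q=1
  k=1: a=2, p=31, q=2
  k=2: a=7, p=232, q=15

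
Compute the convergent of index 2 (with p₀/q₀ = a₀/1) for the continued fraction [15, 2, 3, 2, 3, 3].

Using pₖ = aₖpₖ₋₁ + pₖ₋₂, qₖ = aₖqₖ₋₁ + qₖ₋₂ (with p₋₁=1, p₋₂=0, q₋₁=0, q₋₂=1):
  k=0: a=15, p=15, q=1
  k=1: a=2, p=31, q=2
  k=2: a=3, p=108, q=7

108/7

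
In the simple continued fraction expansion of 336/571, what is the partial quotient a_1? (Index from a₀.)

1

336 = 0·571 + 336   →  a_0 = 0
571 = 1·336 + 235   →  a_1 = 1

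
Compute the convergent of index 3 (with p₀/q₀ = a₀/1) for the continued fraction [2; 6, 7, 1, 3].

Using pₖ = aₖpₖ₋₁ + pₖ₋₂, qₖ = aₖqₖ₋₁ + qₖ₋₂ (with p₋₁=1, p₋₂=0, q₋₁=0, q₋₂=1):
  k=0: a=2, p=2, q=1
  k=1: a=6, p=13, q=6
  k=2: a=7, p=93, q=43
  k=3: a=1, p=106, q=49

106/49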